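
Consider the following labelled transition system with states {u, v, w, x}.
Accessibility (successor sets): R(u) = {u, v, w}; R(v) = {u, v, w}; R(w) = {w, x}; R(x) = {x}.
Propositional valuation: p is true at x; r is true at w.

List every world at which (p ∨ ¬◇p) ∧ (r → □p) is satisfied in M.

Let φ = (p ∨ ¬◇p) ∧ (r → □p). Evaluate φ at each world:
  u (successors {u, v, w}): φ is true.
  v (successors {u, v, w}): φ is true.
  w (successors {w, x}): φ is false.
  x (successors {x}): φ is true.
For instance, at x:
  At x: p ∨ ¬◇p is true, r → □p is true, so (p ∨ ¬◇p) ∧ (r → □p) is true.
    At x: p is true, ¬◇p is false, so p ∨ ¬◇p is true.
      At x: ◇p is true, so ¬◇p is false.
    At x: r is false, □p is true, so r → □p is true.
      At x: □p requires p at every successor {x}.
        At x: p is true.
      So □p is true at x.
Satisfying worlds: {u, v, x}

u, v, x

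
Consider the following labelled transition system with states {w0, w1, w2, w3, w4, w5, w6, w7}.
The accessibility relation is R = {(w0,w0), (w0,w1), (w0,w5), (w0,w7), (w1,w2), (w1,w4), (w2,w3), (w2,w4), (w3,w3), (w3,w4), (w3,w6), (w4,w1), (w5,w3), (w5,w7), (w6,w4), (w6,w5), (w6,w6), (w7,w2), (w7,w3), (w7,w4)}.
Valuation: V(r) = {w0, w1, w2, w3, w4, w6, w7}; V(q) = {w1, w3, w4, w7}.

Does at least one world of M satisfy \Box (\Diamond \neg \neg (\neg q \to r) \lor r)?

Yes

Let φ = \Box (\Diamond \neg \neg (\neg q \to r) \lor r). Evaluate φ at each world:
  w0 (successors {w0, w1, w5, w7}): φ is true.
  w1 (successors {w2, w4}): φ is true.
  w2 (successors {w3, w4}): φ is true.
  w3 (successors {w3, w4, w6}): φ is true.
  w4 (successors {w1}): φ is true.
  w5 (successors {w3, w7}): φ is true.
  w6 (successors {w4, w5, w6}): φ is true.
  w7 (successors {w2, w3, w4}): φ is true.
Detail at w0 (witness):
  At w0: \Box (\Diamond \neg \neg (\neg q \to r) \lor r) requires \Diamond \neg \neg (\neg q \to r) \lor r at every successor {w0, w1, w5, w7}.
    At w0: \Diamond \neg \neg (\neg q \to r) \lor r is true.
    At w1: \Diamond \neg \neg (\neg q \to r) \lor r is true.
    At w5: \Diamond \neg \neg (\neg q \to r) \lor r is true.
    At w7: \Diamond \neg \neg (\neg q \to r) \lor r is true.
  So \Box (\Diamond \neg \neg (\neg q \to r) \lor r) is true at w0.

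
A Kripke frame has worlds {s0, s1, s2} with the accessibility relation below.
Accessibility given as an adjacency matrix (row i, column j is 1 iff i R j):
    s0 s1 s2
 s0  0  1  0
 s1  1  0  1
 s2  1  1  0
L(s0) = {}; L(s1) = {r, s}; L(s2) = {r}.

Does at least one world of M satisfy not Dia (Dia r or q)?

Recall that Dia ψ holds at a world iff ψ holds at some accessible world.
Let φ = not Dia (Dia r or q). Evaluate φ at each world:
  s0 (successors {s1}): φ is false.
  s1 (successors {s0, s2}): φ is false.
  s2 (successors {s0, s1}): φ is false.
For instance, at s2:
  At s2: Dia (Dia r or q) is true, so not Dia (Dia r or q) is false.
    At s2: Dia (Dia r or q) requires Dia r or q at some successor in {s0, s1}.
      Dia r or q holds at s0, so Dia (Dia r or q) is true at s2.

No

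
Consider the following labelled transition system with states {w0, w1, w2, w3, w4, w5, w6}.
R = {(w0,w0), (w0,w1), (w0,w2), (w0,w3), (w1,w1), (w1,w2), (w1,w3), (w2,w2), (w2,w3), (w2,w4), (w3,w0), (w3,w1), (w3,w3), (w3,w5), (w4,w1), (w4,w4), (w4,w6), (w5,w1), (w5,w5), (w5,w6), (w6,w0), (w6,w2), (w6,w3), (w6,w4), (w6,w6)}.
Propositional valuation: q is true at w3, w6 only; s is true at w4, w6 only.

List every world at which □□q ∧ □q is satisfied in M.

none

Let φ = □□q ∧ □q. Evaluate φ at each world:
  w0 (successors {w0, w1, w2, w3}): φ is false.
  w1 (successors {w1, w2, w3}): φ is false.
  w2 (successors {w2, w3, w4}): φ is false.
  w3 (successors {w0, w1, w3, w5}): φ is false.
  w4 (successors {w1, w4, w6}): φ is false.
  w5 (successors {w1, w5, w6}): φ is false.
  w6 (successors {w0, w2, w3, w4, w6}): φ is false.
For instance, at w1:
  At w1: □□q is false, □q is false, so □□q ∧ □q is false.
    At w1: □□q requires □q at every successor {w1, w2, w3}.
      □q fails at w1, so □□q is false at w1.
    At w1: □q requires q at every successor {w1, w2, w3}.
      q fails at w1, so □q is false at w1.
Satisfying worlds: none.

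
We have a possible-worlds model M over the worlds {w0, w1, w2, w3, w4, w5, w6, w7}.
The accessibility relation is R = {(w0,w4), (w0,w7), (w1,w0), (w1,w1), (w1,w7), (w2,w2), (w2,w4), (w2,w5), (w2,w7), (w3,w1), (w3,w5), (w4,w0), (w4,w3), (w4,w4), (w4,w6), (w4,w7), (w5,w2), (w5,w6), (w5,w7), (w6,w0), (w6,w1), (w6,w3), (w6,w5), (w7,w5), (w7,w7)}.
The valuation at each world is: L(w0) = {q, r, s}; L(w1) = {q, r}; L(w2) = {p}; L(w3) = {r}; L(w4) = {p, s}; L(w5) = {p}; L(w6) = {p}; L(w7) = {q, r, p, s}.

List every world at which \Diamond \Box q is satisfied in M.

Let φ = \Diamond \Box q. Evaluate φ at each world:
  w0 (successors {w4, w7}): φ is false.
  w1 (successors {w0, w1, w7}): φ is true.
  w2 (successors {w2, w4, w5, w7}): φ is false.
  w3 (successors {w1, w5}): φ is true.
  w4 (successors {w0, w3, w4, w6, w7}): φ is false.
  w5 (successors {w2, w6, w7}): φ is false.
  w6 (successors {w0, w1, w3, w5}): φ is true.
  w7 (successors {w5, w7}): φ is false.
For instance, at w2:
  At w2: \Diamond \Box q requires \Box q at some successor in {w2, w4, w5, w7}.
    At w2: \Box q is false.
    At w4: \Box q is false.
    At w5: \Box q is false.
    At w7: \Box q is false.
  So \Diamond \Box q is false at w2.
Satisfying worlds: {w1, w3, w6}

w1, w3, w6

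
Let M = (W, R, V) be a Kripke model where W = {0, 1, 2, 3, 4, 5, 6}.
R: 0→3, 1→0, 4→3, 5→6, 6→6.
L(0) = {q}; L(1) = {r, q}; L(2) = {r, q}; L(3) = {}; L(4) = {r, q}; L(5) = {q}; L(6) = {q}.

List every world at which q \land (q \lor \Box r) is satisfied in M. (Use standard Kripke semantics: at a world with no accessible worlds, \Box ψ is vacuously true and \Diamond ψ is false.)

0, 1, 2, 4, 5, 6

Let φ = q \land (q \lor \Box r). Evaluate φ at each world:
  0 (successors {3}): φ is true.
  1 (successors {0}): φ is true.
  2 (successors ∅): φ is true.
  3 (successors ∅): φ is false.
  4 (successors {3}): φ is true.
  5 (successors {6}): φ is true.
  6 (successors {6}): φ is true.
For instance, at 0:
  At 0: q is true, q \lor \Box r is true, so q \land (q \lor \Box r) is true.
    At 0: q is true, \Box r is false, so q \lor \Box r is true.
      At 0: \Box r requires r at every successor {3}.
        r fails at 3, so \Box r is false at 0.
Satisfying worlds: {0, 1, 2, 4, 5, 6}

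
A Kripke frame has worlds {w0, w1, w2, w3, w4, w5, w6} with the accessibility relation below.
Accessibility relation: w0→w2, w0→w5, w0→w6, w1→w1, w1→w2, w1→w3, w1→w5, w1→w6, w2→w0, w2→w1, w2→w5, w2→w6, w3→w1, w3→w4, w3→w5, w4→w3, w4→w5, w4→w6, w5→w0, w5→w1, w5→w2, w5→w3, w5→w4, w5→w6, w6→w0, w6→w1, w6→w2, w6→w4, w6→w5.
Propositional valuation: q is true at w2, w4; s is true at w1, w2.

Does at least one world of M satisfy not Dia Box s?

Yes

Let φ = not Dia Box s. Evaluate φ at each world:
  w0 (successors {w2, w5, w6}): φ is true.
  w1 (successors {w1, w2, w3, w5, w6}): φ is true.
  w2 (successors {w0, w1, w5, w6}): φ is true.
  w3 (successors {w1, w4, w5}): φ is true.
  w4 (successors {w3, w5, w6}): φ is true.
  w5 (successors {w0, w1, w2, w3, w4, w6}): φ is true.
  w6 (successors {w0, w1, w2, w4, w5}): φ is true.
Detail at w0 (witness):
  At w0: Dia Box s is false, so not Dia Box s is true.
    At w0: Dia Box s requires Box s at some successor in {w2, w5, w6}.
      At w2: Box s is false.
      At w5: Box s is false.
      At w6: Box s is false.
    So Dia Box s is false at w0.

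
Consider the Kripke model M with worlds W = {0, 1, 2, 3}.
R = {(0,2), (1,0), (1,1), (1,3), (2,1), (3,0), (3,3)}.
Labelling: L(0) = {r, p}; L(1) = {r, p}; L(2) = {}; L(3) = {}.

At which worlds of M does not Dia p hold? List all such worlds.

Let φ = not Dia p. Evaluate φ at each world:
  0 (successors {2}): φ is true.
  1 (successors {0, 1, 3}): φ is false.
  2 (successors {1}): φ is false.
  3 (successors {0, 3}): φ is false.
For instance, at 2:
  At 2: Dia p is true, so not Dia p is false.
    At 2: Dia p requires p at some successor in {1}.
      p holds at 1, so Dia p is true at 2.
Satisfying worlds: {0}

0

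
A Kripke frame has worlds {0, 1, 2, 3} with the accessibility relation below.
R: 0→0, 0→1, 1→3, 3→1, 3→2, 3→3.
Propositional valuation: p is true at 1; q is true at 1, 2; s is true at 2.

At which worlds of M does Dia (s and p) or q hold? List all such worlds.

1, 2

Let φ = Dia (s and p) or q. Evaluate φ at each world:
  0 (successors {0, 1}): φ is false.
  1 (successors {3}): φ is true.
  2 (successors ∅): φ is true.
  3 (successors {1, 2, 3}): φ is false.
For instance, at 0:
  At 0: Dia (s and p) is false, q is false, so Dia (s and p) or q is false.
    At 0: Dia (s and p) requires s and p at some successor in {0, 1}.
      At 0: s and p is false.
      At 1: s and p is false.
    So Dia (s and p) is false at 0.
Satisfying worlds: {1, 2}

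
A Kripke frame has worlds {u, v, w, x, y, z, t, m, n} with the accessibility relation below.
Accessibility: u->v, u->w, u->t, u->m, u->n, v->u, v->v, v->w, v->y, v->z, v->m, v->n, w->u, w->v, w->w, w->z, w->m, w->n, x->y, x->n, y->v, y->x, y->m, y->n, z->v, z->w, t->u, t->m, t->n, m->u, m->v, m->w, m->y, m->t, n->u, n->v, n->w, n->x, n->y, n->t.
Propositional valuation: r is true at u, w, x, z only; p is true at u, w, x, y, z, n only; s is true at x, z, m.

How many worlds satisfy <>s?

Let φ = <>s. Evaluate φ at each world:
  u (successors {v, w, t, m, n}): φ is true.
  v (successors {u, v, w, y, z, m, n}): φ is true.
  w (successors {u, v, w, z, m, n}): φ is true.
  x (successors {y, n}): φ is false.
  y (successors {v, x, m, n}): φ is true.
  z (successors {v, w}): φ is false.
  t (successors {u, m, n}): φ is true.
  m (successors {u, v, w, y, t}): φ is false.
  n (successors {u, v, w, x, y, t}): φ is true.
For instance, at x:
  At x: <>s requires s at some successor in {y, n}.
    At y: s is false.
    At n: s is false.
  So <>s is false at x.
Satisfying worlds: {u, v, w, y, t, n}

6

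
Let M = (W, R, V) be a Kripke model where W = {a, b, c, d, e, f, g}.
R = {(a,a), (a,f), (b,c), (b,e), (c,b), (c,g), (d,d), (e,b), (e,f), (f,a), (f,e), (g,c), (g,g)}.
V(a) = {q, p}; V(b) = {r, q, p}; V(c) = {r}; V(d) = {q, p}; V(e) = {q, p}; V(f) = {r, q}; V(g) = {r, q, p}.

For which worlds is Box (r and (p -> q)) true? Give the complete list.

Let φ = Box (r and (p -> q)). Evaluate φ at each world:
  a (successors {a, f}): φ is false.
  b (successors {c, e}): φ is false.
  c (successors {b, g}): φ is true.
  d (successors {d}): φ is false.
  e (successors {b, f}): φ is true.
  f (successors {a, e}): φ is false.
  g (successors {c, g}): φ is true.
For instance, at a:
  At a: Box (r and (p -> q)) requires r and (p -> q) at every successor {a, f}.
    r and (p -> q) fails at a, so Box (r and (p -> q)) is false at a.
Satisfying worlds: {c, e, g}

c, e, g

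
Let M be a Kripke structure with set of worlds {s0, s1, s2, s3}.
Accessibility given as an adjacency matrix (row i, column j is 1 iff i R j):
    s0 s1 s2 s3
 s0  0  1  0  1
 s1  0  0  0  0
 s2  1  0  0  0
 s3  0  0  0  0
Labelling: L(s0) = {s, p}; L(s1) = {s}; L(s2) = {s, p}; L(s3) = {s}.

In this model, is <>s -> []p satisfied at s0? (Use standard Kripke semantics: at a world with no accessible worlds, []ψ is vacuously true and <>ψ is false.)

At s0: <>s is true, []p is false, so <>s -> []p is false.
  At s0: <>s requires s at some successor in {s1, s3}.
    s holds at s1, so <>s is true at s0.
  At s0: []p requires p at every successor {s1, s3}.
    p fails at s1, so []p is false at s0.

No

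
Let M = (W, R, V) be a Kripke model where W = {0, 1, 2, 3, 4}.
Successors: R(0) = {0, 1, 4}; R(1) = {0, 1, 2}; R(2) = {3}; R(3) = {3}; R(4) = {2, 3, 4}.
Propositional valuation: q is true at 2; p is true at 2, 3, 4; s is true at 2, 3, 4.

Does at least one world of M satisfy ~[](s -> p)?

Let φ = ~[](s -> p). Evaluate φ at each world:
  0 (successors {0, 1, 4}): φ is false.
  1 (successors {0, 1, 2}): φ is false.
  2 (successors {3}): φ is false.
  3 (successors {3}): φ is false.
  4 (successors {2, 3, 4}): φ is false.
For instance, at 4:
  At 4: [](s -> p) is true, so ~[](s -> p) is false.
    At 4: [](s -> p) requires s -> p at every successor {2, 3, 4}.
      At 2: s -> p is true.
      At 3: s -> p is true.
      At 4: s -> p is true.
    So [](s -> p) is true at 4.

No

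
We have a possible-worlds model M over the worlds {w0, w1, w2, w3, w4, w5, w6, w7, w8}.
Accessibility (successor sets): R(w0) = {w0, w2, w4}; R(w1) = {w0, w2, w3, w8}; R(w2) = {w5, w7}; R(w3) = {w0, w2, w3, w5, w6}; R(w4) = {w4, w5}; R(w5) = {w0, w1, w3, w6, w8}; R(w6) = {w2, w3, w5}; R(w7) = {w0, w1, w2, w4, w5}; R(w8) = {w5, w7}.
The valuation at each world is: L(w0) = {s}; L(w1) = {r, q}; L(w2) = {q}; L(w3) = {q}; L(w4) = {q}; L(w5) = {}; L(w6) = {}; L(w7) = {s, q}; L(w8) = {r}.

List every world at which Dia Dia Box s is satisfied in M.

none

Let φ = Dia Dia Box s. Evaluate φ at each world:
  w0 (successors {w0, w2, w4}): φ is false.
  w1 (successors {w0, w2, w3, w8}): φ is false.
  w2 (successors {w5, w7}): φ is false.
  w3 (successors {w0, w2, w3, w5, w6}): φ is false.
  w4 (successors {w4, w5}): φ is false.
  w5 (successors {w0, w1, w3, w6, w8}): φ is false.
  w6 (successors {w2, w3, w5}): φ is false.
  w7 (successors {w0, w1, w2, w4, w5}): φ is false.
  w8 (successors {w5, w7}): φ is false.
For instance, at w3:
  At w3: Dia Dia Box s requires Dia Box s at some successor in {w0, w2, w3, w5, w6}.
    At w0: Dia Box s is false.
    At w2: Dia Box s is false.
    At w3: Dia Box s is false.
    At w5: Dia Box s is false.
    At w6: Dia Box s is false.
  So Dia Dia Box s is false at w3.
Satisfying worlds: none.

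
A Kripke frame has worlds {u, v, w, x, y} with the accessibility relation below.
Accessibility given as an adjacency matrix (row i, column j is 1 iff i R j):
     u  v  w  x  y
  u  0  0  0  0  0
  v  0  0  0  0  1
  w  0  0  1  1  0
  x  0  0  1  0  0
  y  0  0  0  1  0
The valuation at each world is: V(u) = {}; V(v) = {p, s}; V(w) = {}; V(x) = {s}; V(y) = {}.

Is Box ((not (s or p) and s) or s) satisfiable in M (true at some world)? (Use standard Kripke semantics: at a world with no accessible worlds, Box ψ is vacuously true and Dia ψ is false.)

Yes

Let φ = Box ((not (s or p) and s) or s). Evaluate φ at each world:
  u (successors ∅): φ is true.
  v (successors {y}): φ is false.
  w (successors {w, x}): φ is false.
  x (successors {w}): φ is false.
  y (successors {x}): φ is true.
Detail at u (witness):
  At u: no accessible worlds, so Box ((not (s or p) and s) or s) holds vacuously.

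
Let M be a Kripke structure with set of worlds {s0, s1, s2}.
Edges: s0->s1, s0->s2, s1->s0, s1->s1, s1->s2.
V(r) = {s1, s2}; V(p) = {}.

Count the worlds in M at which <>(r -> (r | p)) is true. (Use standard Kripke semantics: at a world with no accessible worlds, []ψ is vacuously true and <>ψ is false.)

2

Recall that <>ψ holds at a world iff ψ holds at some accessible world.
Let φ = <>(r -> (r | p)). Evaluate φ at each world:
  s0 (successors {s1, s2}): φ is true.
  s1 (successors {s0, s1, s2}): φ is true.
  s2 (successors ∅): φ is false.
For instance, at s0:
  At s0: <>(r -> (r | p)) requires r -> (r | p) at some successor in {s1, s2}.
    r -> (r | p) holds at s1, so <>(r -> (r | p)) is true at s0.
Satisfying worlds: {s0, s1}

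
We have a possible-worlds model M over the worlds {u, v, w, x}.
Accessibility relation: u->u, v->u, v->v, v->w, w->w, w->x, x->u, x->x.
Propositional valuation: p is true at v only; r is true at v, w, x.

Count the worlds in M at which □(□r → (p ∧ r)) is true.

2

Let φ = □(□r → (p ∧ r)). Evaluate φ at each world:
  u (successors {u}): φ is true.
  v (successors {u, v, w}): φ is false.
  w (successors {w, x}): φ is false.
  x (successors {u, x}): φ is true.
For instance, at u:
  At u: □(□r → (p ∧ r)) requires □r → (p ∧ r) at every successor {u}.
      At u: □r is false, p ∧ r is false, so □r → (p ∧ r) is true.
  So □(□r → (p ∧ r)) is true at u.
Satisfying worlds: {u, x}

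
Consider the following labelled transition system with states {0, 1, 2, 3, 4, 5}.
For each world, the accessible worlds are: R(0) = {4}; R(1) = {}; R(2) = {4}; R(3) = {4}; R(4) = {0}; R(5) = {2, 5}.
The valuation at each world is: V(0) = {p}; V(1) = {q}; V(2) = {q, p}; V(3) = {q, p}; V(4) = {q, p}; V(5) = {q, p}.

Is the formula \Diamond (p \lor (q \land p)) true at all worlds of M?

No

Recall that \Diamond ψ holds at a world iff ψ holds at some accessible world.
Let φ = \Diamond (p \lor (q \land p)). Evaluate φ at each world:
  0 (successors {4}): φ is true.
  1 (successors ∅): φ is false.
  2 (successors {4}): φ is true.
  3 (successors {4}): φ is true.
  4 (successors {0}): φ is true.
  5 (successors {2, 5}): φ is true.
Detail at 1 (counterexample):
  At 1: no accessible worlds, so \Diamond (p \lor (q \land p)) is false.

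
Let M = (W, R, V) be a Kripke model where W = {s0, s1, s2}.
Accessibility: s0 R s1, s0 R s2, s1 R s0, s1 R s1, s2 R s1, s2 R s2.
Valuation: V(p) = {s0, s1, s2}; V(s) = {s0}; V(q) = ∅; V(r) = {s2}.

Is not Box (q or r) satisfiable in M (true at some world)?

Yes

Recall that Box ψ holds at a world iff ψ holds at every accessible world, and Dia ψ holds iff ψ holds at some accessible world.
Let φ = not Box (q or r). Evaluate φ at each world:
  s0 (successors {s1, s2}): φ is true.
  s1 (successors {s0, s1}): φ is true.
  s2 (successors {s1, s2}): φ is true.
Detail at s0 (witness):
  At s0: Box (q or r) is false, so not Box (q or r) is true.
    At s0: Box (q or r) requires q or r at every successor {s1, s2}.
      q or r fails at s1, so Box (q or r) is false at s0.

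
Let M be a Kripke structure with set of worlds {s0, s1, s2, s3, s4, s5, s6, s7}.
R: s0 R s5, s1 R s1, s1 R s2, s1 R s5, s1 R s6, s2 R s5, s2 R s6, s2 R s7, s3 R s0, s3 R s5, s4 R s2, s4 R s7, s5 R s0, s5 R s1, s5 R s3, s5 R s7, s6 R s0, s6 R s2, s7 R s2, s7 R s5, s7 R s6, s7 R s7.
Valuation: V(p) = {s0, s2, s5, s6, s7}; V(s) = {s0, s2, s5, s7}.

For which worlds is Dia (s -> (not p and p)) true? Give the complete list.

Let φ = Dia (s -> (not p and p)). Evaluate φ at each world:
  s0 (successors {s5}): φ is false.
  s1 (successors {s1, s2, s5, s6}): φ is true.
  s2 (successors {s5, s6, s7}): φ is true.
  s3 (successors {s0, s5}): φ is false.
  s4 (successors {s2, s7}): φ is false.
  s5 (successors {s0, s1, s3, s7}): φ is true.
  s6 (successors {s0, s2}): φ is false.
  s7 (successors {s2, s5, s6, s7}): φ is true.
For instance, at s7:
  At s7: Dia (s -> (not p and p)) requires s -> (not p and p) at some successor in {s2, s5, s6, s7}.
    s -> (not p and p) holds at s6, so Dia (s -> (not p and p)) is true at s7.
Satisfying worlds: {s1, s2, s5, s7}

s1, s2, s5, s7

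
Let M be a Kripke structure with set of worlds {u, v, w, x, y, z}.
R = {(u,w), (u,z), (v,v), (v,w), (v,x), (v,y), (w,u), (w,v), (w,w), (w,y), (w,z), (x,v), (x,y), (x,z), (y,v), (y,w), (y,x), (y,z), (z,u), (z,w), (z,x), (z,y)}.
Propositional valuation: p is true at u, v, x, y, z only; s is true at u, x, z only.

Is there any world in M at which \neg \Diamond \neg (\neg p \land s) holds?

No

Let φ = \neg \Diamond \neg (\neg p \land s). Evaluate φ at each world:
  u (successors {w, z}): φ is false.
  v (successors {v, w, x, y}): φ is false.
  w (successors {u, v, w, y, z}): φ is false.
  x (successors {v, y, z}): φ is false.
  y (successors {v, w, x, z}): φ is false.
  z (successors {u, w, x, y}): φ is false.
For instance, at z:
  At z: \Diamond \neg (\neg p \land s) is true, so \neg \Diamond \neg (\neg p \land s) is false.
    At z: \Diamond \neg (\neg p \land s) requires \neg (\neg p \land s) at some successor in {u, w, x, y}.
      \neg (\neg p \land s) holds at u, so \Diamond \neg (\neg p \land s) is true at z.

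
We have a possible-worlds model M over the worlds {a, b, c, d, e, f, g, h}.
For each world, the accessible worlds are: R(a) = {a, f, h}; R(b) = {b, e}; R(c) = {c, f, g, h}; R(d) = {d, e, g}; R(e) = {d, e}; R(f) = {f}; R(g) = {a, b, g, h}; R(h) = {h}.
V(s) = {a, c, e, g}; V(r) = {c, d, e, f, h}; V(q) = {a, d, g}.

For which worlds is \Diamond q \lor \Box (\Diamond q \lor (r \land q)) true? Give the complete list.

Let φ = \Diamond q \lor \Box (\Diamond q \lor (r \land q)). Evaluate φ at each world:
  a (successors {a, f, h}): φ is true.
  b (successors {b, e}): φ is false.
  c (successors {c, f, g, h}): φ is true.
  d (successors {d, e, g}): φ is true.
  e (successors {d, e}): φ is true.
  f (successors {f}): φ is false.
  g (successors {a, b, g, h}): φ is true.
  h (successors {h}): φ is false.
For instance, at f:
  At f: \Diamond q is false, \Box (\Diamond q \lor (r \land q)) is false, so \Diamond q \lor \Box (\Diamond q \lor (r \land q)) is false.
    At f: \Diamond q requires q at some successor in {f}.
      At f: q is false.
    So \Diamond q is false at f.
    At f: \Box (\Diamond q \lor (r \land q)) requires \Diamond q \lor (r \land q) at every successor {f}.
      \Diamond q \lor (r \land q) fails at f, so \Box (\Diamond q \lor (r \land q)) is false at f.
Satisfying worlds: {a, c, d, e, g}

a, c, d, e, g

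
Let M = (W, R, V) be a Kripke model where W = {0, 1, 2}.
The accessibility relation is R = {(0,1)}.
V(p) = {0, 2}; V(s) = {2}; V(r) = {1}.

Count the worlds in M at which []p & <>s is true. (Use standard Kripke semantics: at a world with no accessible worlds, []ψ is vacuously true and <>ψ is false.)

0

Recall that []ψ holds at a world iff ψ holds at every accessible world, and <>ψ holds iff ψ holds at some accessible world.
Let φ = []p & <>s. Evaluate φ at each world:
  0 (successors {1}): φ is false.
  1 (successors ∅): φ is false.
  2 (successors ∅): φ is false.
For instance, at 0:
  At 0: []p is false, <>s is false, so []p & <>s is false.
    At 0: []p requires p at every successor {1}.
      p fails at 1, so []p is false at 0.
    At 0: <>s requires s at some successor in {1}.
      At 1: s is false.
    So <>s is false at 0.
Satisfying worlds: none.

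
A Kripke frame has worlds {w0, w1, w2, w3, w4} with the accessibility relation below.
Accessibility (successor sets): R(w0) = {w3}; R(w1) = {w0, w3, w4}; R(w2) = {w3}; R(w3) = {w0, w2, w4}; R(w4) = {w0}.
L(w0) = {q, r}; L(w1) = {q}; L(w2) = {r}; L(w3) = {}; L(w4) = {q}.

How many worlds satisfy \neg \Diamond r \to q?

4

Let φ = \neg \Diamond r \to q. Evaluate φ at each world:
  w0 (successors {w3}): φ is true.
  w1 (successors {w0, w3, w4}): φ is true.
  w2 (successors {w3}): φ is false.
  w3 (successors {w0, w2, w4}): φ is true.
  w4 (successors {w0}): φ is true.
For instance, at w4:
  At w4: \neg \Diamond r is false, q is true, so \neg \Diamond r \to q is true.
    At w4: \Diamond r is true, so \neg \Diamond r is false.
      At w4: \Diamond r requires r at some successor in {w0}.
        r holds at w0, so \Diamond r is true at w4.
Satisfying worlds: {w0, w1, w3, w4}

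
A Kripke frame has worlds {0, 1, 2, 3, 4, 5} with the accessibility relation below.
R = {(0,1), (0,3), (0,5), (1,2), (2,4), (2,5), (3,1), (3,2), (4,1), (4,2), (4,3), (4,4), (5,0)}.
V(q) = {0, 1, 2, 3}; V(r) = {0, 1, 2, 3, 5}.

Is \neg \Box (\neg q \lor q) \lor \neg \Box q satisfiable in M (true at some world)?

Recall that \Box ψ holds at a world iff ψ holds at every accessible world, and \Diamond ψ holds iff ψ holds at some accessible world.
Let φ = \neg \Box (\neg q \lor q) \lor \neg \Box q. Evaluate φ at each world:
  0 (successors {1, 3, 5}): φ is true.
  1 (successors {2}): φ is false.
  2 (successors {4, 5}): φ is true.
  3 (successors {1, 2}): φ is false.
  4 (successors {1, 2, 3, 4}): φ is true.
  5 (successors {0}): φ is false.
Detail at 0 (witness):
  At 0: \neg \Box (\neg q \lor q) is false, \neg \Box q is true, so \neg \Box (\neg q \lor q) \lor \neg \Box q is true.
    At 0: \Box (\neg q \lor q) is true, so \neg \Box (\neg q \lor q) is false.
      At 0: \Box (\neg q \lor q) requires \neg q \lor q at every successor {1, 3, 5}.
        At 1: \neg q \lor q is true.
        At 3: \neg q \lor q is true.
        At 5: \neg q \lor q is true.
      So \Box (\neg q \lor q) is true at 0.
    At 0: \Box q is false, so \neg \Box q is true.
      At 0: \Box q requires q at every successor {1, 3, 5}.
        q fails at 5, so \Box q is false at 0.

Yes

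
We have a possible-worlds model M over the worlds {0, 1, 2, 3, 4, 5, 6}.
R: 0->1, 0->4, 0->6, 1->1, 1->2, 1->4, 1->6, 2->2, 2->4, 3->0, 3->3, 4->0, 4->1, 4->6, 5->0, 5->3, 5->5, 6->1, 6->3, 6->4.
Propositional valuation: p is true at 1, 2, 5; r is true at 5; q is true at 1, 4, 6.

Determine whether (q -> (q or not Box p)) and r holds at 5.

At 5: q -> (q or not Box p) is true, r is true, so (q -> (q or not Box p)) and r is true.
  At 5: q is false, q or not Box p is true, so q -> (q or not Box p) is true.
    At 5: q is false, not Box p is true, so q or not Box p is true.
      At 5: Box p is false, so not Box p is true.

Yes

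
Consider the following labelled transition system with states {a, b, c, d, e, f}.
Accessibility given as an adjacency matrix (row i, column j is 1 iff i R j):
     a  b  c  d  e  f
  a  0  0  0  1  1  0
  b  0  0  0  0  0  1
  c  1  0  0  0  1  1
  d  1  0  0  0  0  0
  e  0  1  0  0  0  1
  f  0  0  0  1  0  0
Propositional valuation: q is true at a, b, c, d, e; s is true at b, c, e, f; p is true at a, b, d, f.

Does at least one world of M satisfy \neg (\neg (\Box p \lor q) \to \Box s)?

No

Let φ = \neg (\neg (\Box p \lor q) \to \Box s). Evaluate φ at each world:
  a (successors {d, e}): φ is false.
  b (successors {f}): φ is false.
  c (successors {a, e, f}): φ is false.
  d (successors {a}): φ is false.
  e (successors {b, f}): φ is false.
  f (successors {d}): φ is false.
For instance, at b:
  At b: \neg (\Box p \lor q) \to \Box s is true, so \neg (\neg (\Box p \lor q) \to \Box s) is false.
    At b: \neg (\Box p \lor q) is false, \Box s is true, so \neg (\Box p \lor q) \to \Box s is true.
      At b: \Box p \lor q is true, so \neg (\Box p \lor q) is false.
      At b: \Box s requires s at every successor {f}.
        At f: s is true.
      So \Box s is true at b.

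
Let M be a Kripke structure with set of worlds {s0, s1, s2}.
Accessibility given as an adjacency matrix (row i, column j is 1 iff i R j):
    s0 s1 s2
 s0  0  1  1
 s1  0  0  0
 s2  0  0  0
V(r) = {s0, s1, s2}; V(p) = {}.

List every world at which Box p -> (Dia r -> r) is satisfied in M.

s0, s1, s2

Recall that Box ψ holds at a world iff ψ holds at every accessible world, and Dia ψ holds iff ψ holds at some accessible world.
Let φ = Box p -> (Dia r -> r). Evaluate φ at each world:
  s0 (successors {s1, s2}): φ is true.
  s1 (successors ∅): φ is true.
  s2 (successors ∅): φ is true.
For instance, at s0:
  At s0: Box p is false, Dia r -> r is true, so Box p -> (Dia r -> r) is true.
    At s0: Box p requires p at every successor {s1, s2}.
      p fails at s1, so Box p is false at s0.
    At s0: Dia r is true, r is true, so Dia r -> r is true.
      At s0: Dia r requires r at some successor in {s1, s2}.
        r holds at s1, so Dia r is true at s0.
Satisfying worlds: {s0, s1, s2}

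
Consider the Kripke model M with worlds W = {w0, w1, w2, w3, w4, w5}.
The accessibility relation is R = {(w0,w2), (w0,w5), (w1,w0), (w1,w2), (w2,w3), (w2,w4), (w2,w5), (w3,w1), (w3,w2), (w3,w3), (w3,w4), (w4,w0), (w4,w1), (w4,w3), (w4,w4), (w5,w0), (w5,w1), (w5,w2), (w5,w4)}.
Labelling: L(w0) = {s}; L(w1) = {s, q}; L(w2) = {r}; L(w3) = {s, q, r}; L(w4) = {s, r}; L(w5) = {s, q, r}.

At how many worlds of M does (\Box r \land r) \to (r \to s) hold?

Let φ = (\Box r \land r) \to (r \to s). Evaluate φ at each world:
  w0 (successors {w2, w5}): φ is true.
  w1 (successors {w0, w2}): φ is true.
  w2 (successors {w3, w4, w5}): φ is false.
  w3 (successors {w1, w2, w3, w4}): φ is true.
  w4 (successors {w0, w1, w3, w4}): φ is true.
  w5 (successors {w0, w1, w2, w4}): φ is true.
For instance, at w1:
  At w1: \Box r \land r is false, r \to s is true, so (\Box r \land r) \to (r \to s) is true.
    At w1: \Box r is false, r is false, so \Box r \land r is false.
      At w1: \Box r requires r at every successor {w0, w2}.
        r fails at w0, so \Box r is false at w1.
Satisfying worlds: {w0, w1, w3, w4, w5}

5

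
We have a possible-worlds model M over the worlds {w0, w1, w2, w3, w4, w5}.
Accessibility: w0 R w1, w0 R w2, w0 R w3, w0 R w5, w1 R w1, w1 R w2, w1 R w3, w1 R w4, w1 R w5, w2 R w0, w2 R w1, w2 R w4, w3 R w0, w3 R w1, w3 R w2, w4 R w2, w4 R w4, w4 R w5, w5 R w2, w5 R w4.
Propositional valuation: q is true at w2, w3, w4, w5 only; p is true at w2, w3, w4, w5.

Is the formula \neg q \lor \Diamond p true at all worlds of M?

Let φ = \neg q \lor \Diamond p. Evaluate φ at each world:
  w0 (successors {w1, w2, w3, w5}): φ is true.
  w1 (successors {w1, w2, w3, w4, w5}): φ is true.
  w2 (successors {w0, w1, w4}): φ is true.
  w3 (successors {w0, w1, w2}): φ is true.
  w4 (successors {w2, w4, w5}): φ is true.
  w5 (successors {w2, w4}): φ is true.
For instance, at w5:
  At w5: \neg q is false, \Diamond p is true, so \neg q \lor \Diamond p is true.
    At w5: \Diamond p requires p at some successor in {w2, w4}.
      p holds at w2, so \Diamond p is true at w5.

Yes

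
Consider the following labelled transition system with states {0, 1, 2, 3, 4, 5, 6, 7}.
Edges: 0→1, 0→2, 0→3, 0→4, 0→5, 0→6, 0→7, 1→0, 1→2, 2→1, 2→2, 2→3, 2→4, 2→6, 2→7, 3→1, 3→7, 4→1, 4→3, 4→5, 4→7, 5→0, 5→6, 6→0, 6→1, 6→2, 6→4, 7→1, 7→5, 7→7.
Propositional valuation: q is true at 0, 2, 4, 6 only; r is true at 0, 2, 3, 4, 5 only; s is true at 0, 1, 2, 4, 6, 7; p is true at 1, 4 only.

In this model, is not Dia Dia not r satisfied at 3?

No

At 3: Dia Dia not r is true, so not Dia Dia not r is false.
  At 3: Dia Dia not r requires Dia not r at some successor in {1, 7}.
    Dia not r holds at 7, so Dia Dia not r is true at 3.
      At 7: Dia not r requires not r at some successor in {1, 5, 7}.
        not r holds at 1, so Dia not r is true at 7.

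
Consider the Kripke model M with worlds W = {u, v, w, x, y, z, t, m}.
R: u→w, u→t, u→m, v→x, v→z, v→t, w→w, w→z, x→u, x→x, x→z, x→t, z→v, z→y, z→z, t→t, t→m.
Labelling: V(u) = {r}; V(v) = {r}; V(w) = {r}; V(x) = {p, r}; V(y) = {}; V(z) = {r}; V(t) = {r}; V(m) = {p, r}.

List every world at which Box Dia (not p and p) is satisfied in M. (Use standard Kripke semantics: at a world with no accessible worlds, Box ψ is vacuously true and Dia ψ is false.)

y, m

Let φ = Box Dia (not p and p). Evaluate φ at each world:
  u (successors {w, t, m}): φ is false.
  v (successors {x, z, t}): φ is false.
  w (successors {w, z}): φ is false.
  x (successors {u, x, z, t}): φ is false.
  y (successors ∅): φ is true.
  z (successors {v, y, z}): φ is false.
  t (successors {t, m}): φ is false.
  m (successors ∅): φ is true.
For instance, at w:
  At w: Box Dia (not p and p) requires Dia (not p and p) at every successor {w, z}.
    Dia (not p and p) fails at w, so Box Dia (not p and p) is false at w.
      At w: Dia (not p and p) requires not p and p at some successor in {w, z}.
        At w: not p and p is false.
        At z: not p and p is false.
      So Dia (not p and p) is false at w.
Satisfying worlds: {y, m}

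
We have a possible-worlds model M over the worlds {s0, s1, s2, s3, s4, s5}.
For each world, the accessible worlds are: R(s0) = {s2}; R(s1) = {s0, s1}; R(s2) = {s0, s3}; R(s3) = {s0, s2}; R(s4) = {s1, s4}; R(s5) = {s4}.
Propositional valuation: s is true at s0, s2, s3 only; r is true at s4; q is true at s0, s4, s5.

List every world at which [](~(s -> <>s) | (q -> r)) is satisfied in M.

Let φ = [](~(s -> <>s) | (q -> r)). Evaluate φ at each world:
  s0 (successors {s2}): φ is true.
  s1 (successors {s0, s1}): φ is false.
  s2 (successors {s0, s3}): φ is false.
  s3 (successors {s0, s2}): φ is false.
  s4 (successors {s1, s4}): φ is true.
  s5 (successors {s4}): φ is true.
For instance, at s4:
  At s4: [](~(s -> <>s) | (q -> r)) requires ~(s -> <>s) | (q -> r) at every successor {s1, s4}.
      At s1: ~(s -> <>s) is false, q -> r is true, so ~(s -> <>s) | (q -> r) is true.
      At s4: ~(s -> <>s) is false, q -> r is true, so ~(s -> <>s) | (q -> r) is true.
  So [](~(s -> <>s) | (q -> r)) is true at s4.
Satisfying worlds: {s0, s4, s5}

s0, s4, s5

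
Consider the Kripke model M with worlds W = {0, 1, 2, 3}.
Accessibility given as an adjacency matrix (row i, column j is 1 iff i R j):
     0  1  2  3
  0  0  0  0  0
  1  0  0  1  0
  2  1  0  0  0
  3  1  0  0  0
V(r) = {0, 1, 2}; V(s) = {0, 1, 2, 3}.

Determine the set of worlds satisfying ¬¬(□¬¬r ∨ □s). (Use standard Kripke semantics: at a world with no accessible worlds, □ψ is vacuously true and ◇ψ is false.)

0, 1, 2, 3

Let φ = ¬¬(□¬¬r ∨ □s). Evaluate φ at each world:
  0 (successors ∅): φ is true.
  1 (successors {2}): φ is true.
  2 (successors {0}): φ is true.
  3 (successors {0}): φ is true.
For instance, at 1:
  At 1: ¬(□¬¬r ∨ □s) is false, so ¬¬(□¬¬r ∨ □s) is true.
    At 1: □¬¬r ∨ □s is true, so ¬(□¬¬r ∨ □s) is false.
      At 1: □¬¬r is true, □s is true, so □¬¬r ∨ □s is true.
Satisfying worlds: {0, 1, 2, 3}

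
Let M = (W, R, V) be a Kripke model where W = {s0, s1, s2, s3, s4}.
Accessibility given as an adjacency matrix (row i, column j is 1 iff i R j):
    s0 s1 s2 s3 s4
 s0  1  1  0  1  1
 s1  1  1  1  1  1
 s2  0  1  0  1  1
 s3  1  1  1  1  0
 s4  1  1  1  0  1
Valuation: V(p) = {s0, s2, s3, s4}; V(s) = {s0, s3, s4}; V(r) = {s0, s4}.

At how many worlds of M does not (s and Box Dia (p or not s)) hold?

Let φ = not (s and Box Dia (p or not s)). Evaluate φ at each world:
  s0 (successors {s0, s1, s3, s4}): φ is false.
  s1 (successors {s0, s1, s2, s3, s4}): φ is true.
  s2 (successors {s1, s3, s4}): φ is true.
  s3 (successors {s0, s1, s2, s3}): φ is false.
  s4 (successors {s0, s1, s2, s4}): φ is false.
For instance, at s2:
  At s2: s and Box Dia (p or not s) is false, so not (s and Box Dia (p or not s)) is true.
    At s2: s is false, Box Dia (p or not s) is true, so s and Box Dia (p or not s) is false.
      At s2: Box Dia (p or not s) requires Dia (p or not s) at every successor {s1, s3, s4}.
        At s1: Dia (p or not s) is true.
        At s3: Dia (p or not s) is true.
        At s4: Dia (p or not s) is true.
      So Box Dia (p or not s) is true at s2.
Satisfying worlds: {s1, s2}

2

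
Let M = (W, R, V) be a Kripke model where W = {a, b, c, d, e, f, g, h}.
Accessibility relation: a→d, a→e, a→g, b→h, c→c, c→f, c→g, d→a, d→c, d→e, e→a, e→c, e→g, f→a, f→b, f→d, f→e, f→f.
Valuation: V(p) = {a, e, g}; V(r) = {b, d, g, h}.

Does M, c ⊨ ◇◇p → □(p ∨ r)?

Recall that □ψ holds at a world iff ψ holds at every accessible world, and ◇ψ holds iff ψ holds at some accessible world.
At c: ◇◇p is true, □(p ∨ r) is false, so ◇◇p → □(p ∨ r) is false.
  At c: ◇◇p requires ◇p at some successor in {c, f, g}.
    ◇p holds at c, so ◇◇p is true at c.
      At c: ◇p requires p at some successor in {c, f, g}.
        p holds at g, so ◇p is true at c.
  At c: □(p ∨ r) requires p ∨ r at every successor {c, f, g}.
    p ∨ r fails at c, so □(p ∨ r) is false at c.

No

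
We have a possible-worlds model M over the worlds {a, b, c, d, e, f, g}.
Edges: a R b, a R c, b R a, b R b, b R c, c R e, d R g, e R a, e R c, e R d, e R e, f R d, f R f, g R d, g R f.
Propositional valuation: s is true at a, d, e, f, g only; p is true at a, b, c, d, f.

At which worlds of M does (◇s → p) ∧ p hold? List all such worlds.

Let φ = (◇s → p) ∧ p. Evaluate φ at each world:
  a (successors {b, c}): φ is true.
  b (successors {a, b, c}): φ is true.
  c (successors {e}): φ is true.
  d (successors {g}): φ is true.
  e (successors {a, c, d, e}): φ is false.
  f (successors {d, f}): φ is true.
  g (successors {d, f}): φ is false.
For instance, at e:
  At e: ◇s → p is false, p is false, so (◇s → p) ∧ p is false.
    At e: ◇s is true, p is false, so ◇s → p is false.
      At e: ◇s requires s at some successor in {a, c, d, e}.
        s holds at a, so ◇s is true at e.
Satisfying worlds: {a, b, c, d, f}

a, b, c, d, f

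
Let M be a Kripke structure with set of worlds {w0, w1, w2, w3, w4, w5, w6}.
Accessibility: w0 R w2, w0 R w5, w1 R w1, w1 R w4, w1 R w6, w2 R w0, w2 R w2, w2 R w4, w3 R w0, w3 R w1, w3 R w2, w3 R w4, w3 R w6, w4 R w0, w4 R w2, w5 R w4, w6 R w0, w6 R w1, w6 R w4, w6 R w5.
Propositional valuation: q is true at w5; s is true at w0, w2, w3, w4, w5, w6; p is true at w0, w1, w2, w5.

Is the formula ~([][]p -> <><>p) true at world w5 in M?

No

At w5: [][]p -> <><>p is true, so ~([][]p -> <><>p) is false.
  At w5: [][]p is true, <><>p is true, so [][]p -> <><>p is true.
    At w5: [][]p requires []p at every successor {w4}.
      At w4: []p is true.
    So [][]p is true at w5.
    At w5: <><>p requires <>p at some successor in {w4}.
      <>p holds at w4, so <><>p is true at w5.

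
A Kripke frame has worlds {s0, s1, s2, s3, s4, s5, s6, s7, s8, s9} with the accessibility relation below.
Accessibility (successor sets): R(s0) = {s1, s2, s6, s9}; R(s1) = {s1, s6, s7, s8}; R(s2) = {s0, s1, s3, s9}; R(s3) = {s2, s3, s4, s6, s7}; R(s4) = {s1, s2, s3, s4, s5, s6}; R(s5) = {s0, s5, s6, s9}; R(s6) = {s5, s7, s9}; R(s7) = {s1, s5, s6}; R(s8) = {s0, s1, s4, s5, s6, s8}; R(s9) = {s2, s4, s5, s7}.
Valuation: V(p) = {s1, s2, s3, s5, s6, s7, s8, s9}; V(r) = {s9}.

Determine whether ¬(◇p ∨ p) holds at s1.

No

At s1: ◇p ∨ p is true, so ¬(◇p ∨ p) is false.
  At s1: ◇p is true, p is true, so ◇p ∨ p is true.
    At s1: ◇p requires p at some successor in {s1, s6, s7, s8}.
      p holds at s1, so ◇p is true at s1.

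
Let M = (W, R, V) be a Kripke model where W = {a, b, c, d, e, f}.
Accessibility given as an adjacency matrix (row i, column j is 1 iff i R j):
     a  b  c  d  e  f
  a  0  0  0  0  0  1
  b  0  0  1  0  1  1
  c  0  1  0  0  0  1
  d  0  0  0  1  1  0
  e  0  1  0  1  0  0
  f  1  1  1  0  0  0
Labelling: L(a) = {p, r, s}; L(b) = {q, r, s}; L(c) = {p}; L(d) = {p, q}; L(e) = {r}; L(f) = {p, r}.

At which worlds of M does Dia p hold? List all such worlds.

a, b, c, d, e, f

Recall that Dia ψ holds at a world iff ψ holds at some accessible world.
Let φ = Dia p. Evaluate φ at each world:
  a (successors {f}): φ is true.
  b (successors {c, e, f}): φ is true.
  c (successors {b, f}): φ is true.
  d (successors {d, e}): φ is true.
  e (successors {b, d}): φ is true.
  f (successors {a, b, c}): φ is true.
For instance, at a:
  At a: Dia p requires p at some successor in {f}.
    p holds at f, so Dia p is true at a.
Satisfying worlds: {a, b, c, d, e, f}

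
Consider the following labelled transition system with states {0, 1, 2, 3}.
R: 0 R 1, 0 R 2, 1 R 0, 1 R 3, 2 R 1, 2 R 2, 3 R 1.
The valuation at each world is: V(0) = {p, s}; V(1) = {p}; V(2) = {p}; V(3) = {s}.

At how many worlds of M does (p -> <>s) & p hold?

Let φ = (p -> <>s) & p. Evaluate φ at each world:
  0 (successors {1, 2}): φ is false.
  1 (successors {0, 3}): φ is true.
  2 (successors {1, 2}): φ is false.
  3 (successors {1}): φ is false.
For instance, at 0:
  At 0: p -> <>s is false, p is true, so (p -> <>s) & p is false.
    At 0: p is true, <>s is false, so p -> <>s is false.
      At 0: <>s requires s at some successor in {1, 2}.
        At 1: s is false.
        At 2: s is false.
      So <>s is false at 0.
Satisfying worlds: {1}

1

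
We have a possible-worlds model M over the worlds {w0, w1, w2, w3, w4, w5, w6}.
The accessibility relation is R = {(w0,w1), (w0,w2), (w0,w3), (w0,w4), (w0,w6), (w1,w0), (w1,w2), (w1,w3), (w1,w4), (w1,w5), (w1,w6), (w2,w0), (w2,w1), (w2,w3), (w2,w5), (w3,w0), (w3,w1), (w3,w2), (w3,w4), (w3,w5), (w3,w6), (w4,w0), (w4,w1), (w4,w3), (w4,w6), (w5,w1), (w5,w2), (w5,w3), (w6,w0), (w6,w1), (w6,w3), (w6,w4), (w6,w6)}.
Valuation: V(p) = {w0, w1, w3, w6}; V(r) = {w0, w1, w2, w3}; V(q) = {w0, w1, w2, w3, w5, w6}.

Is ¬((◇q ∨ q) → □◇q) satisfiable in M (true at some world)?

Let φ = ¬((◇q ∨ q) → □◇q). Evaluate φ at each world:
  w0 (successors {w1, w2, w3, w4, w6}): φ is false.
  w1 (successors {w0, w2, w3, w4, w5, w6}): φ is false.
  w2 (successors {w0, w1, w3, w5}): φ is false.
  w3 (successors {w0, w1, w2, w4, w5, w6}): φ is false.
  w4 (successors {w0, w1, w3, w6}): φ is false.
  w5 (successors {w1, w2, w3}): φ is false.
  w6 (successors {w0, w1, w3, w4, w6}): φ is false.
For instance, at w4:
  At w4: (◇q ∨ q) → □◇q is true, so ¬((◇q ∨ q) → □◇q) is false.
    At w4: ◇q ∨ q is true, □◇q is true, so (◇q ∨ q) → □◇q is true.
      At w4: ◇q is true, q is false, so ◇q ∨ q is true.
      At w4: □◇q requires ◇q at every successor {w0, w1, w3, w6}.
        At w0: ◇q is true.
        At w1: ◇q is true.
        At w3: ◇q is true.
        At w6: ◇q is true.
      So □◇q is true at w4.

No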